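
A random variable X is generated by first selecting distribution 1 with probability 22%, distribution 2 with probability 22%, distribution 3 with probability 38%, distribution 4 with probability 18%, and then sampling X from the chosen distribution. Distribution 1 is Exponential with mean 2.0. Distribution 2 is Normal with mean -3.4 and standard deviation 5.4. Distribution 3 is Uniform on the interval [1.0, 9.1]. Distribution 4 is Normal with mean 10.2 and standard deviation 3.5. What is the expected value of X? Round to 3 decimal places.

Component means — 1: 2; 2: -3.4; 3: 5.05; 4: 10.2.
E[X] = 0.22·2 + 0.22·-3.4 + 0.38·5.05 + 0.18·10.2 = 3.447.

3.447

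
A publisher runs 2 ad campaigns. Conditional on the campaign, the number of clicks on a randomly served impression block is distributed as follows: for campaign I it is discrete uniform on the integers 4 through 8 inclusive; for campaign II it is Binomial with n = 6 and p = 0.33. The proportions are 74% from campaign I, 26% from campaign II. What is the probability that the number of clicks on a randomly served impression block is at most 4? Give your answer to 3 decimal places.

Conditional on each campaign, P(X ≤ 4): I: 0.2; II: 0.982976.
By total probability, P(X ≤ 4) = 0.74·0.2 + 0.26·0.982976 = 0.403574.

0.404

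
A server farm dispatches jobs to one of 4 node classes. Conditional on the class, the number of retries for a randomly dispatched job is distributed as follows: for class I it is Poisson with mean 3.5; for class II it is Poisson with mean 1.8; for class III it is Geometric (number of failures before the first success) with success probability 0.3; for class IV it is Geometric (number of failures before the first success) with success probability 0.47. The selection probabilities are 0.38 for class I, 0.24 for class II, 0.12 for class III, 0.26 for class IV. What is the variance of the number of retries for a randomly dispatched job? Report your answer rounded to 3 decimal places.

Per component, I: μ=3.5, E[X²]=15.75; II: μ=1.8, E[X²]=5.04; III: μ=2.33333, E[X²]=13.2222; IV: μ=1.12766, E[X²]=3.67089.
E[X] = 0.38·3.5 + 0.24·1.8 + 0.12·2.33333 + 0.26·1.12766 = 2.33519.
E[X²] = 0.38·15.75 + 0.24·5.04 + 0.12·13.2222 + 0.26·3.67089 = 9.7357.
Var(X) = E[X²] − (E[X])² = 9.7357 − 5.45312 = 4.28258.

4.283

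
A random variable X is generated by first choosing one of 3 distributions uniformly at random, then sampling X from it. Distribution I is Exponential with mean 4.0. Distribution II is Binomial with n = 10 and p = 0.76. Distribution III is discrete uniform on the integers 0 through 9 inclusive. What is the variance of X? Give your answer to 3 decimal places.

Per component, I: μ=4, E[X²]=32; II: μ=7.6, E[X²]=59.584; III: μ=4.5, E[X²]=28.5.
E[X] = 0.333333·4 + 0.333333·7.6 + 0.333333·4.5 = 5.36667.
E[X²] = 0.333333·32 + 0.333333·59.584 + 0.333333·28.5 = 40.028.
Var(X) = E[X²] − (E[X])² = 40.028 − 28.8011 = 11.2269.

11.227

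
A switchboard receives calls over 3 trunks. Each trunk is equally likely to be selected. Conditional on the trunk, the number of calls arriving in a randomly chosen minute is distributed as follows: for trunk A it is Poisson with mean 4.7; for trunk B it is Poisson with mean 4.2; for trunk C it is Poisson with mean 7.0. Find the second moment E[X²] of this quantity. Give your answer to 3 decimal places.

34.877

For each component E[X²] = Var + (mean)², giving A: 26.79; B: 21.84; C: 56.
Overall E[X²] = 0.333333·26.79 + 0.333333·21.84 + 0.333333·56 = 34.8767.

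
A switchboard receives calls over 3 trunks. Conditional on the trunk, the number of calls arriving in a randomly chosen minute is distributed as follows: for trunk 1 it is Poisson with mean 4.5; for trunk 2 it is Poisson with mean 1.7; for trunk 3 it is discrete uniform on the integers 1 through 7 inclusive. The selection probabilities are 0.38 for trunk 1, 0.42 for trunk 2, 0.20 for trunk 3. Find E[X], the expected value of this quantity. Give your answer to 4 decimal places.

Component means — 1: 4.5; 2: 1.7; 3: 4.
E[X] = 0.38·4.5 + 0.42·1.7 + 0.2·4 = 3.224.

3.2240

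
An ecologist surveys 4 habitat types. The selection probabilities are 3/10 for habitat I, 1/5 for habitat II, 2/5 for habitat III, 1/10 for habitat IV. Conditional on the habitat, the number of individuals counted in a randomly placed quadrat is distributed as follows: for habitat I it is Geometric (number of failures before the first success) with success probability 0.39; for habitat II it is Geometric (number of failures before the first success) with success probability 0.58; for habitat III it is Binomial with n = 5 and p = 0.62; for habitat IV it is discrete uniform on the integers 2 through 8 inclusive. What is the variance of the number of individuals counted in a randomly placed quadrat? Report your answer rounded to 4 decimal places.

3.9653

Per component, I: μ=1.5641, E[X²]=6.45694; II: μ=0.724138, E[X²]=1.77289; III: μ=3.1, E[X²]=10.788; IV: μ=5, E[X²]=29.
E[X] = 0.3·1.5641 + 0.2·0.724138 + 0.4·3.1 + 0.1·5 = 2.35406.
E[X²] = 0.3·6.45694 + 0.2·1.77289 + 0.4·10.788 + 0.1·29 = 9.50686.
Var(X) = E[X²] − (E[X])² = 9.50686 − 5.54159 = 3.96527.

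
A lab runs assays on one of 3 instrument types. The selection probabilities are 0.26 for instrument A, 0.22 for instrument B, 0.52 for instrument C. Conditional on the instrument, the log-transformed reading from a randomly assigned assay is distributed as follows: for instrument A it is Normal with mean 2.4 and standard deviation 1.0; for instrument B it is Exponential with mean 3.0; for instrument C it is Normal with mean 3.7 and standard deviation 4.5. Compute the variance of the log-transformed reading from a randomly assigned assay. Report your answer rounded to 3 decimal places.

13.075

Per component, A: μ=2.4, E[X²]=6.76; B: μ=3, E[X²]=18; C: μ=3.7, E[X²]=33.94.
E[X] = 0.26·2.4 + 0.22·3 + 0.52·3.7 = 3.208.
E[X²] = 0.26·6.76 + 0.22·18 + 0.52·33.94 = 23.3664.
Var(X) = E[X²] − (E[X])² = 23.3664 − 10.2913 = 13.0751.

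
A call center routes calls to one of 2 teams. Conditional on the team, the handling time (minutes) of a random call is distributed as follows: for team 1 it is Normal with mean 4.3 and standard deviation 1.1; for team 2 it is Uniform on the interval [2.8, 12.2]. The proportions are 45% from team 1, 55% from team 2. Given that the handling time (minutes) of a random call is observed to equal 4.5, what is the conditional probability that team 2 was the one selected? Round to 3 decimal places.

Likelihoods f(4.5 | ·): 1: 0.356729; 2: 0.106383.
Posterior ∝ prior × likelihood. Numerator for 2: 0.55·0.106383 = 0.0585106.
Normalizing constant: 0.45·0.356729 + 0.55·0.106383 = 0.219039.
P(2 | observation) = 0.0585106 / 0.219039 = 0.267124.

0.267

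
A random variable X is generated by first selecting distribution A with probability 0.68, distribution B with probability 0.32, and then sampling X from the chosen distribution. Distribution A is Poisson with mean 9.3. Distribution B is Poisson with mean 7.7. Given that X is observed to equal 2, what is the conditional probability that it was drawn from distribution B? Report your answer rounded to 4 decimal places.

0.6151

Likelihoods P(X=2 | ·): A: 0.00395364; B: 0.0134241.
Posterior ∝ prior × likelihood. Numerator for B: 0.32·0.0134241 = 0.0042957.
Normalizing constant: 0.68·0.00395364 + 0.32·0.0134241 = 0.00698418.
P(B | observation) = 0.0042957 / 0.00698418 = 0.615062.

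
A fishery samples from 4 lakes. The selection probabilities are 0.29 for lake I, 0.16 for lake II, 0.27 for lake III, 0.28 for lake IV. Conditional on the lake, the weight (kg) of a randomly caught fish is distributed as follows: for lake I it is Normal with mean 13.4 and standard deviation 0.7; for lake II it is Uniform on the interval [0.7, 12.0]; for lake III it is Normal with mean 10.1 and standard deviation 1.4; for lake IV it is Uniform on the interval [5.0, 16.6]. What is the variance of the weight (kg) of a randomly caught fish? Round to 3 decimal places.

10.753

Per component, I: μ=13.4, E[X²]=180.05; II: μ=6.35, E[X²]=50.9633; III: μ=10.1, E[X²]=103.97; IV: μ=10.8, E[X²]=127.853.
E[X] = 0.29·13.4 + 0.16·6.35 + 0.27·10.1 + 0.28·10.8 = 10.653.
E[X²] = 0.29·180.05 + 0.16·50.9633 + 0.27·103.97 + 0.28·127.853 = 124.239.
Var(X) = E[X²] − (E[X])² = 124.239 − 113.486 = 10.7531.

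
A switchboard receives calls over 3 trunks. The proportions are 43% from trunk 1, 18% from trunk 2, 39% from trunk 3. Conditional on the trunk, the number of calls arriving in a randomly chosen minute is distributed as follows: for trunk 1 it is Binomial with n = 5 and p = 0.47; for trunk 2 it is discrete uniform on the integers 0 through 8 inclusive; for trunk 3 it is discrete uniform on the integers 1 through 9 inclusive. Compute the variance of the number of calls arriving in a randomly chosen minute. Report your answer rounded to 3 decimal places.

5.794

Per component, 1: μ=2.35, E[X²]=6.768; 2: μ=4, E[X²]=22.6667; 3: μ=5, E[X²]=31.6667.
E[X] = 0.43·2.35 + 0.18·4 + 0.39·5 = 3.6805.
E[X²] = 0.43·6.768 + 0.18·22.6667 + 0.39·31.6667 = 19.3402.
Var(X) = E[X²] − (E[X])² = 19.3402 − 13.5461 = 5.79416.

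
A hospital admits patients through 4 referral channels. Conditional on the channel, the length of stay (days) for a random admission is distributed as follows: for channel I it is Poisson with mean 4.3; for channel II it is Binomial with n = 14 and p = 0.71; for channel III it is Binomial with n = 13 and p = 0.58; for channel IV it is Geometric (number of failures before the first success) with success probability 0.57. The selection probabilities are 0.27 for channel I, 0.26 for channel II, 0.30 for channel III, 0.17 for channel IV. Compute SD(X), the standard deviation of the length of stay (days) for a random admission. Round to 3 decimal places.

Per component, I: μ=4.3, E[X²]=22.79; II: μ=9.94, E[X²]=101.686; III: μ=7.54, E[X²]=60.0184; IV: μ=0.754386, E[X²]=1.89258.
E[X] = 0.27·4.3 + 0.26·9.94 + 0.3·7.54 + 0.17·0.754386 = 6.13565.
E[X²] = 0.27·22.79 + 0.26·101.686 + 0.3·60.0184 + 0.17·1.89258 = 50.919.
Var(X) = E[X²] − (E[X])² = 50.919 − 37.6461 = 13.2728.
SD(X) = √13.2728 = 3.64319.

3.643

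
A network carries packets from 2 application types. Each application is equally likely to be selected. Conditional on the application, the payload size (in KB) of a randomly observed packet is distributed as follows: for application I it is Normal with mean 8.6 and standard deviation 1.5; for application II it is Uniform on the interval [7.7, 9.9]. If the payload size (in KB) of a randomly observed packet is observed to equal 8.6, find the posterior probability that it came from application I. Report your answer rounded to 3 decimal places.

0.369

Likelihoods f(8.6 | ·): I: 0.265962; II: 0.454545.
Posterior ∝ prior × likelihood. Numerator for I: 0.5·0.265962 = 0.132981.
Normalizing constant: 0.5·0.265962 + 0.5·0.454545 = 0.360253.
P(I | observation) = 0.132981 / 0.360253 = 0.369131.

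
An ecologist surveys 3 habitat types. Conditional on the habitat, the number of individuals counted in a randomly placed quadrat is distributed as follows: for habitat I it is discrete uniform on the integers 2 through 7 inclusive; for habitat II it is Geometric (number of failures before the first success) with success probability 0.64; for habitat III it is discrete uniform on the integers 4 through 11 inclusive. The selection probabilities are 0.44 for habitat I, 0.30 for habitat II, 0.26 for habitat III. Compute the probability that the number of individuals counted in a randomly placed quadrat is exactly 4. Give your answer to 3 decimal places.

Conditional on each habitat, P(X = 4): I: 0.166667; II: 0.0107495; III: 0.125.
By total probability, P(X = 4) = 0.44·0.166667 + 0.3·0.0107495 + 0.26·0.125 = 0.109058.

0.109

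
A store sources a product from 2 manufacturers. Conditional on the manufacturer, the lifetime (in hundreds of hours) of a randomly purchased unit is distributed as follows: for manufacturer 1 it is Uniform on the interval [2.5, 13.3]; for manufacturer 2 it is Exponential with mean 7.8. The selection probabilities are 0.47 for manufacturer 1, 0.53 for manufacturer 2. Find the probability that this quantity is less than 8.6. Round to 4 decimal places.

Conditional on each manufacturer, P(X < 8.6): 1: 0.564815; 2: 0.667981.
By total probability, P(X < 8.6) = 0.47·0.564815 + 0.53·0.667981 = 0.619493.

0.6195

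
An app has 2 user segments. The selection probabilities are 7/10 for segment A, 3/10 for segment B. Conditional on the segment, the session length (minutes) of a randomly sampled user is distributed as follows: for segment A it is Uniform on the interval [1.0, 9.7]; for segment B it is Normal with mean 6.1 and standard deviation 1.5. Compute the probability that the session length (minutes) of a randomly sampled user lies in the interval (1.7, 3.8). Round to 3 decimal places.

0.187

Conditional on each segment, P(1.7 < X < 3.8): A: 0.241379; B: 0.0609202.
By total probability, P(1.7 < X < 3.8) = 0.7·0.241379 + 0.3·0.0609202 = 0.187242.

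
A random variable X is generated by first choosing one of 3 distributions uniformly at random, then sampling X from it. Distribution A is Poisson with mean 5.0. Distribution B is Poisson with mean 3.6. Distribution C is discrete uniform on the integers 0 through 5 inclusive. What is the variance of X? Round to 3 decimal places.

Per component, A: μ=5, E[X²]=30; B: μ=3.6, E[X²]=16.56; C: μ=2.5, E[X²]=9.16667.
E[X] = 0.333333·5 + 0.333333·3.6 + 0.333333·2.5 = 3.7.
E[X²] = 0.333333·30 + 0.333333·16.56 + 0.333333·9.16667 = 18.5756.
Var(X) = E[X²] − (E[X])² = 18.5756 − 13.69 = 4.88556.

4.886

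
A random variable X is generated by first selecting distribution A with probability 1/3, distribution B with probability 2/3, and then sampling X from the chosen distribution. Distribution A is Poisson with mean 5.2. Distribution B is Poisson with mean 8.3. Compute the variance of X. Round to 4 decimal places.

9.4022

Per component, A: μ=5.2, E[X²]=32.24; B: μ=8.3, E[X²]=77.19.
E[X] = 0.333333·5.2 + 0.666667·8.3 = 7.26667.
E[X²] = 0.333333·32.24 + 0.666667·77.19 = 62.2067.
Var(X) = E[X²] − (E[X])² = 62.2067 − 52.8044 = 9.40222.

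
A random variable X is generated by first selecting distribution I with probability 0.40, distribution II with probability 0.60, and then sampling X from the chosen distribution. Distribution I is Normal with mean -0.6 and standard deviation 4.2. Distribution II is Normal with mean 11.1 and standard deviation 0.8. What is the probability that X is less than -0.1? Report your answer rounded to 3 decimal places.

0.219

Conditional on each component, P(X < -0.1): I: 0.547381; II: 0.
By total probability, P(X < -0.1) = 0.4·0.547381 + 0.6·0 = 0.218952.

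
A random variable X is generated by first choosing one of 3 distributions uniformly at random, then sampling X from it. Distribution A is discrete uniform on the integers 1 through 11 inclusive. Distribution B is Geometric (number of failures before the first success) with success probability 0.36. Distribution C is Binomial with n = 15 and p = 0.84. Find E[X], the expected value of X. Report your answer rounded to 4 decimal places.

Component means — A: 6; B: 1.77778; C: 12.6.
E[X] = 0.333333·6 + 0.333333·1.77778 + 0.333333·12.6 = 6.79259.

6.7926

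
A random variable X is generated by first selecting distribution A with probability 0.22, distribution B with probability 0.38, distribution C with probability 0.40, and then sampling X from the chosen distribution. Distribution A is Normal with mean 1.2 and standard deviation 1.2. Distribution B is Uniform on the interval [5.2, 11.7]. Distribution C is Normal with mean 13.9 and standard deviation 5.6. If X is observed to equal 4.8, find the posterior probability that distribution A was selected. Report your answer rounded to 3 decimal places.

Likelihoods f(4.8 | ·): A: 0.00369321; B: 0; C: 0.0190247.
Posterior ∝ prior × likelihood. Numerator for A: 0.22·0.00369321 = 0.000812506.
Normalizing constant: 0.22·0.00369321 + 0.38·0 + 0.4·0.0190247 = 0.00842238.
P(A | observation) = 0.000812506 / 0.00842238 = 0.0964698.

0.096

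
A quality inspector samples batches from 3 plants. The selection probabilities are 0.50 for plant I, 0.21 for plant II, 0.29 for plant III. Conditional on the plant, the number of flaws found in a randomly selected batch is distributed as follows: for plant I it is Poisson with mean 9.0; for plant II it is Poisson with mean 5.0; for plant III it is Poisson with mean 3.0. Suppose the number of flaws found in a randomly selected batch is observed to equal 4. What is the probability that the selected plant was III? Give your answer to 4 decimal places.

0.4757

Likelihoods P(X=4 | ·): I: 0.0337372; II: 0.175467; III: 0.168031.
Posterior ∝ prior × likelihood. Numerator for III: 0.29·0.168031 = 0.0487291.
Normalizing constant: 0.5·0.0337372 + 0.21·0.175467 + 0.29·0.168031 = 0.102446.
P(III | observation) = 0.0487291 / 0.102446 = 0.475657.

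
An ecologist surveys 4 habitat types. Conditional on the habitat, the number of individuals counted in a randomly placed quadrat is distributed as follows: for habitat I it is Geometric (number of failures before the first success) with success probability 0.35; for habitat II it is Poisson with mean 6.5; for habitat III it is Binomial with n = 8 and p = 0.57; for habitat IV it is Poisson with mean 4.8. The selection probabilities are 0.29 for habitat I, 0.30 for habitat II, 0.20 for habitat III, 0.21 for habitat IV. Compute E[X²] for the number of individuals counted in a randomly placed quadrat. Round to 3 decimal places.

27.561

For each component E[X²] = Var + (mean)², giving I: 8.7551; II: 48.75; III: 22.7544; IV: 27.84.
Overall E[X²] = 0.29·8.7551 + 0.3·48.75 + 0.2·22.7544 + 0.21·27.84 = 27.5613.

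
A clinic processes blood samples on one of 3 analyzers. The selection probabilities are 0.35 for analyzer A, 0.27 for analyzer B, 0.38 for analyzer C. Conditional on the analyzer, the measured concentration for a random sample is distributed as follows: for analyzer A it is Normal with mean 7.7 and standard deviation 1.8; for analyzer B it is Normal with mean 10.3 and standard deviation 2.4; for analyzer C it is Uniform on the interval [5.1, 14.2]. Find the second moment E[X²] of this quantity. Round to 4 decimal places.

For each component E[X²] = Var + (mean)², giving A: 62.53; B: 111.85; C: 100.023.
Overall E[X²] = 0.35·62.53 + 0.27·111.85 + 0.38·100.023 = 90.0939.

90.0939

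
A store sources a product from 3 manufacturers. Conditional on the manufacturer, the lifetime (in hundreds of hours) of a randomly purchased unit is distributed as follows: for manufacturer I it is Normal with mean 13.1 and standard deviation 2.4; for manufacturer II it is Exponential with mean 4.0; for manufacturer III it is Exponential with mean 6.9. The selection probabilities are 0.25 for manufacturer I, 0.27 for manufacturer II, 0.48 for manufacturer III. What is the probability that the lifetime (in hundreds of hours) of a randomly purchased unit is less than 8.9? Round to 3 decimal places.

Conditional on each manufacturer, P(X < 8.9): I: 0.0400592; II: 0.891933; III: 0.724689.
By total probability, P(X < 8.9) = 0.25·0.0400592 + 0.27·0.891933 + 0.48·0.724689 = 0.598687.

0.599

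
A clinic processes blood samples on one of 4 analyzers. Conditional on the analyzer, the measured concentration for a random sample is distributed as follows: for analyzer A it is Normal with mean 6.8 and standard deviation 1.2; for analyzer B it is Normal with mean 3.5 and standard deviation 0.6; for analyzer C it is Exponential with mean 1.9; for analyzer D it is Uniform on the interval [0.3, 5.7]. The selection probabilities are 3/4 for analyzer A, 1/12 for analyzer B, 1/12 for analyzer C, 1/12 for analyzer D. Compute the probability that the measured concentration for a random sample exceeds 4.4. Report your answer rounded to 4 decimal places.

Conditional on each analyzer, P(X > 4.4): A: 0.97725; B: 0.0668072; C: 0.0986882; D: 0.240741.
By total probability, P(X > 4.4) = 0.75·0.97725 + 0.0833333·0.0668072 + 0.0833333·0.0986882 + 0.0833333·0.240741 = 0.76679.

0.7668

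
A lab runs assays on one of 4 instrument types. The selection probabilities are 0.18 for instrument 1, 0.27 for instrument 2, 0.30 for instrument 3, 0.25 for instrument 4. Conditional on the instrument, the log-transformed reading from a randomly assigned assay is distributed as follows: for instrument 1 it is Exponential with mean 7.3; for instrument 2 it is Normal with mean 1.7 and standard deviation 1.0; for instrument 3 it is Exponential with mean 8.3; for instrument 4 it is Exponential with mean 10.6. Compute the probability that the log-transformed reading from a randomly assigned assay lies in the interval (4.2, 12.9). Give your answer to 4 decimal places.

Conditional on each instrument, P(4.2 < X < 12.9): 1: 0.391689; 2: 0.00620967; 3: 0.391533; 4: 0.376732.
By total probability, P(4.2 < X < 12.9) = 0.18·0.391689 + 0.27·0.00620967 + 0.3·0.391533 + 0.25·0.376732 = 0.283823.

0.2838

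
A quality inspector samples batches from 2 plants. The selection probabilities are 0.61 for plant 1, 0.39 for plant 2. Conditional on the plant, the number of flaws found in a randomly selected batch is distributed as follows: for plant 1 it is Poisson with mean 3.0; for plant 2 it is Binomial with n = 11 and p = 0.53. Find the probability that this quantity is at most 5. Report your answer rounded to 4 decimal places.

Conditional on each plant, P(X ≤ 5): 1: 0.916082; 2: 0.419274.
By total probability, P(X ≤ 5) = 0.61·0.916082 + 0.39·0.419274 = 0.722327.

0.7223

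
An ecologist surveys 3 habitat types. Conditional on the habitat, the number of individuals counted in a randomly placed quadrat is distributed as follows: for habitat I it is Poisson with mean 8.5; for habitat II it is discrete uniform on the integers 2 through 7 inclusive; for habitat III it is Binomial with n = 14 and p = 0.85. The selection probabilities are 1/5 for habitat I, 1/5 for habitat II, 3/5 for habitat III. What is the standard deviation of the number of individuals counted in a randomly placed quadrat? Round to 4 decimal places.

3.4573

Per component, I: μ=8.5, E[X²]=80.75; II: μ=4.5, E[X²]=23.1667; III: μ=11.9, E[X²]=143.395.
E[X] = 0.2·8.5 + 0.2·4.5 + 0.6·11.9 = 9.74.
E[X²] = 0.2·80.75 + 0.2·23.1667 + 0.6·143.395 = 106.82.
Var(X) = E[X²] − (E[X])² = 106.82 − 94.8676 = 11.9527.
SD(X) = √11.9527 = 3.45727.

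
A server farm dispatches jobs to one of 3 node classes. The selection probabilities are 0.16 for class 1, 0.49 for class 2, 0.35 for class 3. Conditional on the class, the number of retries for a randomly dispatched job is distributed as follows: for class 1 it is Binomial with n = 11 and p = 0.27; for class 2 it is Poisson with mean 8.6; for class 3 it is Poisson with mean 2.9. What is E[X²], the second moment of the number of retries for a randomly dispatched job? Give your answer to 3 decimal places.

For each component E[X²] = Var + (mean)², giving 1: 10.989; 2: 82.56; 3: 11.31.
Overall E[X²] = 0.16·10.989 + 0.49·82.56 + 0.35·11.31 = 46.1711.

46.171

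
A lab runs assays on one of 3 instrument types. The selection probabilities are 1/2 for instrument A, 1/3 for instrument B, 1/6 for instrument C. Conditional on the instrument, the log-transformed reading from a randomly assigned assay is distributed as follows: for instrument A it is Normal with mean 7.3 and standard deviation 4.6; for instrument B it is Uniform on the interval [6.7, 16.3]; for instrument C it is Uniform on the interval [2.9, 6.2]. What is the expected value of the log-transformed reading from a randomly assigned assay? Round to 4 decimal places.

8.2417

Component means — A: 7.3; B: 11.5; C: 4.55.
E[X] = 0.5·7.3 + 0.333333·11.5 + 0.166667·4.55 = 8.24167.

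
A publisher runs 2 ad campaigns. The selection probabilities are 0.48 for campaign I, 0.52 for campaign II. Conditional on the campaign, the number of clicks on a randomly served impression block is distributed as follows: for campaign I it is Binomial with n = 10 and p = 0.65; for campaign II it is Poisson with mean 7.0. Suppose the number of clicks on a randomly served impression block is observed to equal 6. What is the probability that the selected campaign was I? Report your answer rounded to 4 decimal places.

Likelihoods P(X=6 | ·): I: 0.237668; II: 0.149003.
Posterior ∝ prior × likelihood. Numerator for I: 0.48·0.237668 = 0.114081.
Normalizing constant: 0.48·0.237668 + 0.52·0.149003 = 0.191562.
P(I | observation) = 0.114081 / 0.191562 = 0.595529.

0.5955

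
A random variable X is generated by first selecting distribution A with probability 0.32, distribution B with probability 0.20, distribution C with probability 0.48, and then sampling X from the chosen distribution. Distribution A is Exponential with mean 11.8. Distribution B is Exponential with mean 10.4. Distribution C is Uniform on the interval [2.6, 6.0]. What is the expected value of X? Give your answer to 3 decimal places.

7.920

Component means — A: 11.8; B: 10.4; C: 4.3.
E[X] = 0.32·11.8 + 0.2·10.4 + 0.48·4.3 = 7.92.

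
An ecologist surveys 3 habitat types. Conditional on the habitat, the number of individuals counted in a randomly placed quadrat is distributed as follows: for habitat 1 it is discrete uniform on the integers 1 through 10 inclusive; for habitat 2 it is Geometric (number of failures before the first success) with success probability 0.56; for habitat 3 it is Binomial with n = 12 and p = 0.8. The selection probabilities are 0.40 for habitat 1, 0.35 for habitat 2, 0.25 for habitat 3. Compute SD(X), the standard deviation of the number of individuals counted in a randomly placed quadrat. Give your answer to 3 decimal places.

3.983

Per component, 1: μ=5.5, E[X²]=38.5; 2: μ=0.785714, E[X²]=2.02041; 3: μ=9.6, E[X²]=94.08.
E[X] = 0.4·5.5 + 0.35·0.785714 + 0.25·9.6 = 4.875.
E[X²] = 0.4·38.5 + 0.35·2.02041 + 0.25·94.08 = 39.6271.
Var(X) = E[X²] − (E[X])² = 39.6271 − 23.7656 = 15.8615.
SD(X) = √15.8615 = 3.98265.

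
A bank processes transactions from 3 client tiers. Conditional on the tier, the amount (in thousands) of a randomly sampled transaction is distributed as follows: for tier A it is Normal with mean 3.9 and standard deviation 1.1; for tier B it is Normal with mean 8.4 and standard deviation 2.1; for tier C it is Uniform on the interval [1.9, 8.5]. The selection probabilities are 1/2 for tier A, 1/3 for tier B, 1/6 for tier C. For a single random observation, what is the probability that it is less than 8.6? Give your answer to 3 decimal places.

Conditional on each tier, P(X < 8.6): A: 0.99999; B: 0.537937; C: 1.
By total probability, P(X < 8.6) = 0.5·0.99999 + 0.333333·0.537937 + 0.166667·1 = 0.845974.

0.846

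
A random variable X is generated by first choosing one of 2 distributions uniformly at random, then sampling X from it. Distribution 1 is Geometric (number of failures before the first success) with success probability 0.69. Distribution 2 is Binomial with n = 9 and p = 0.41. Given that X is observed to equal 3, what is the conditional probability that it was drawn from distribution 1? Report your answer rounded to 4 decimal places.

Likelihoods P(X=3 | ·): 1: 0.0205558; 2: 0.244198.
Posterior ∝ prior × likelihood. Numerator for 1: 0.5·0.0205558 = 0.0102779.
Normalizing constant: 0.5·0.0205558 + 0.5·0.244198 = 0.132377.
P(1 | observation) = 0.0102779 / 0.132377 = 0.077641.

0.0776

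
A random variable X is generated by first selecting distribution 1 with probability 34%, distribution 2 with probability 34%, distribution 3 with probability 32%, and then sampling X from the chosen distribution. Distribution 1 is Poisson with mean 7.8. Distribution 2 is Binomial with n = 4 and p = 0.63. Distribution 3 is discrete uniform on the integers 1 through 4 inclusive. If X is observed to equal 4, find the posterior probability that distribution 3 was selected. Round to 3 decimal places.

Likelihoods P(X=4 | ·): 1: 0.0631932; 2: 0.15753; 3: 0.25.
Posterior ∝ prior × likelihood. Numerator for 3: 0.32·0.25 = 0.08.
Normalizing constant: 0.34·0.0631932 + 0.34·0.15753 + 0.32·0.25 = 0.155046.
P(3 | observation) = 0.08 / 0.155046 = 0.515977.

0.516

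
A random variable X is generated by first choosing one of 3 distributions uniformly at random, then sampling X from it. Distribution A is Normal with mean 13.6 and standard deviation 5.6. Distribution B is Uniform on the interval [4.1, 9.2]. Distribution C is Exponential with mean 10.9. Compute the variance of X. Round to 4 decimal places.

Per component, A: μ=13.6, E[X²]=216.32; B: μ=6.65, E[X²]=46.39; C: μ=10.9, E[X²]=237.62.
E[X] = 0.333333·13.6 + 0.333333·6.65 + 0.333333·10.9 = 10.3833.
E[X²] = 0.333333·216.32 + 0.333333·46.39 + 0.333333·237.62 = 166.777.
Var(X) = E[X²] − (E[X])² = 166.777 − 107.814 = 58.9631.

58.9631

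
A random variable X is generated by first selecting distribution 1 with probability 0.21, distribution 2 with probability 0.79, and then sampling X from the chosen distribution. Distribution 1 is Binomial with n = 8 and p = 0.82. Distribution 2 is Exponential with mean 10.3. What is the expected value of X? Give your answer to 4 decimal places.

Component means — 1: 6.56; 2: 10.3.
E[X] = 0.21·6.56 + 0.79·10.3 = 9.5146.

9.5146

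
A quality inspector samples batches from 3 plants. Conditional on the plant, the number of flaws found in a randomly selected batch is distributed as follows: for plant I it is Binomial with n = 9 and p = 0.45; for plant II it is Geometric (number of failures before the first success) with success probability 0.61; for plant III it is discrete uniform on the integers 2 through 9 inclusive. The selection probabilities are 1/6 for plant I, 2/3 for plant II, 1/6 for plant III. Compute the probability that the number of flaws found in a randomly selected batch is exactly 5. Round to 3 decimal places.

0.060

Conditional on each plant, P(X = 5): I: 0.212757; II: 0.00550368; III: 0.125.
By total probability, P(X = 5) = 0.166667·0.212757 + 0.666667·0.00550368 + 0.166667·0.125 = 0.059962.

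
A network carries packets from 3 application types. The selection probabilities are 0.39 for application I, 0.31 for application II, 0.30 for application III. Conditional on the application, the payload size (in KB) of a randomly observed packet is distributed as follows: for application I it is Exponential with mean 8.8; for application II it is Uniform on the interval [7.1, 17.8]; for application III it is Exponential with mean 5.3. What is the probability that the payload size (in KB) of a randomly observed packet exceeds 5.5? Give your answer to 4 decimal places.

Conditional on each application, P(X > 5.5): I: 0.535261; II: 1; III: 0.354256.
By total probability, P(X > 5.5) = 0.39·0.535261 + 0.31·1 + 0.3·0.354256 = 0.625029.

0.6250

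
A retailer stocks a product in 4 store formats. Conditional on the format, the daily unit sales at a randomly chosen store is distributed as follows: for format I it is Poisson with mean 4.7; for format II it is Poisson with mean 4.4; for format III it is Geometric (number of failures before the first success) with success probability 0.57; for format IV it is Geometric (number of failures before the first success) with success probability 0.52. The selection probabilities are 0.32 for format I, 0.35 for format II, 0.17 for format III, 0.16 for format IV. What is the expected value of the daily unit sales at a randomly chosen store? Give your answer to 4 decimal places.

3.3199

Component means — I: 4.7; II: 4.4; III: 0.754386; IV: 0.923077.
E[X] = 0.32·4.7 + 0.35·4.4 + 0.17·0.754386 + 0.16·0.923077 = 3.31994.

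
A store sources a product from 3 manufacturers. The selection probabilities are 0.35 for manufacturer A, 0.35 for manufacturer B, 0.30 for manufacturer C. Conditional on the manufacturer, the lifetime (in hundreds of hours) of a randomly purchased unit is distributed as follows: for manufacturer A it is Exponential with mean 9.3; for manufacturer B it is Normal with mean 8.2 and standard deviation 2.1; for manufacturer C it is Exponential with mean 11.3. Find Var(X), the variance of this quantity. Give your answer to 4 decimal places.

71.6993

Per component, A: μ=9.3, E[X²]=172.98; B: μ=8.2, E[X²]=71.65; C: μ=11.3, E[X²]=255.38.
E[X] = 0.35·9.3 + 0.35·8.2 + 0.3·11.3 = 9.515.
E[X²] = 0.35·172.98 + 0.35·71.65 + 0.3·255.38 = 162.234.
Var(X) = E[X²] − (E[X])² = 162.234 − 90.5352 = 71.6993.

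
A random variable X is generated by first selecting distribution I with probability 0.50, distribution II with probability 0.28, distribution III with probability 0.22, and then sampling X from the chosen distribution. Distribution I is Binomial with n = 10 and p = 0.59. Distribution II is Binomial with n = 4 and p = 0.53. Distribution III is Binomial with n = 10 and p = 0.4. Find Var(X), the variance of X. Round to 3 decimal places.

4.632

Per component, I: μ=5.9, E[X²]=37.229; II: μ=2.12, E[X²]=5.4908; III: μ=4, E[X²]=18.4.
E[X] = 0.5·5.9 + 0.28·2.12 + 0.22·4 = 4.4236.
E[X²] = 0.5·37.229 + 0.28·5.4908 + 0.22·18.4 = 24.1999.
Var(X) = E[X²] − (E[X])² = 24.1999 − 19.5682 = 4.63169.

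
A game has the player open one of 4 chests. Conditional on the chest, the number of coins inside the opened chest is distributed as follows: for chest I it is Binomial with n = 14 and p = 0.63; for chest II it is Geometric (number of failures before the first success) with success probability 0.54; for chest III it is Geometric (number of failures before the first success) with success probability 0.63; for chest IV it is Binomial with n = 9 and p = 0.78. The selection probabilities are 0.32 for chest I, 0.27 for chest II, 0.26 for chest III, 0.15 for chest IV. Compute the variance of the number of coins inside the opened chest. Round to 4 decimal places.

16.3841

Per component, I: μ=8.82, E[X²]=81.0558; II: μ=0.851852, E[X²]=2.30316; III: μ=0.587302, E[X²]=1.27715; IV: μ=7.02, E[X²]=50.8248.
E[X] = 0.32·8.82 + 0.27·0.851852 + 0.26·0.587302 + 0.15·7.02 = 4.2581.
E[X²] = 0.32·81.0558 + 0.27·2.30316 + 0.26·1.27715 + 0.15·50.8248 = 34.5155.
Var(X) = E[X²] − (E[X])² = 34.5155 − 18.1314 = 16.3841.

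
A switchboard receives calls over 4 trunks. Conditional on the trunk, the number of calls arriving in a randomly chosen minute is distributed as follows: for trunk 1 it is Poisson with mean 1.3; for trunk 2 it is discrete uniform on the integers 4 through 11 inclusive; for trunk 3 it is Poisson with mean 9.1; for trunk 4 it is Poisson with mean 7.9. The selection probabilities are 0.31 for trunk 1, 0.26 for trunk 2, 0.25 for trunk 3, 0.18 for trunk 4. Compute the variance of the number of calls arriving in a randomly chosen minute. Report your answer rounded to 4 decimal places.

15.9477

Per component, 1: μ=1.3, E[X²]=2.99; 2: μ=7.5, E[X²]=61.5; 3: μ=9.1, E[X²]=91.91; 4: μ=7.9, E[X²]=70.31.
E[X] = 0.31·1.3 + 0.26·7.5 + 0.25·9.1 + 0.18·7.9 = 6.05.
E[X²] = 0.31·2.99 + 0.26·61.5 + 0.25·91.91 + 0.18·70.31 = 52.5502.
Var(X) = E[X²] − (E[X])² = 52.5502 − 36.6025 = 15.9477.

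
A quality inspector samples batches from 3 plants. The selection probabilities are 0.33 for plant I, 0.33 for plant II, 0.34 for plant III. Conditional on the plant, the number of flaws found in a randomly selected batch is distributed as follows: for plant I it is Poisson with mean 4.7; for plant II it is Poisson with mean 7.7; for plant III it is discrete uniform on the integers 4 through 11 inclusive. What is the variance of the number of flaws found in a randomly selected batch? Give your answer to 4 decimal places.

Per component, I: μ=4.7, E[X²]=26.79; II: μ=7.7, E[X²]=66.99; III: μ=7.5, E[X²]=61.5.
E[X] = 0.33·4.7 + 0.33·7.7 + 0.34·7.5 = 6.642.
E[X²] = 0.33·26.79 + 0.33·66.99 + 0.34·61.5 = 51.8574.
Var(X) = E[X²] − (E[X])² = 51.8574 − 44.1162 = 7.74124.

7.7412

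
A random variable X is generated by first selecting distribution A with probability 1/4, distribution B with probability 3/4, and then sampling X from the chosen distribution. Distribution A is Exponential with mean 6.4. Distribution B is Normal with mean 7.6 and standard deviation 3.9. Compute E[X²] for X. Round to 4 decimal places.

75.2075

For each component E[X²] = Var + (mean)², giving A: 81.92; B: 72.97.
Overall E[X²] = 0.25·81.92 + 0.75·72.97 = 75.2075.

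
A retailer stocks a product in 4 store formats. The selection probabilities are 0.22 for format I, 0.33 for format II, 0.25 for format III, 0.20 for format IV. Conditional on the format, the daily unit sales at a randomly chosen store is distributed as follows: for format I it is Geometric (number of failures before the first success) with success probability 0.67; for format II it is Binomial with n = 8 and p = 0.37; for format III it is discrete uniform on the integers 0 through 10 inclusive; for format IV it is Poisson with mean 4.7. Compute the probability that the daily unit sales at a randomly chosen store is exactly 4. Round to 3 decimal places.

Conditional on each format, P(X = 4): I: 0.00794567; II: 0.206665; III: 0.0909091; IV: 0.184925.
By total probability, P(X = 4) = 0.22·0.00794567 + 0.33·0.206665 + 0.25·0.0909091 + 0.2·0.184925 = 0.12966.

0.130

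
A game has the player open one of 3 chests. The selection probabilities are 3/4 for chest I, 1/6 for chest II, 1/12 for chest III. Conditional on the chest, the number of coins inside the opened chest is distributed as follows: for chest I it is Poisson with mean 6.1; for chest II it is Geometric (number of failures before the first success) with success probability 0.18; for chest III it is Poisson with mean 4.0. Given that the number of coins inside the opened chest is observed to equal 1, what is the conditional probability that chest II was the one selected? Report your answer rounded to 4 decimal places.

Likelihoods P(X=1 | ·): I: 0.0136815; II: 0.1476; III: 0.0732626.
Posterior ∝ prior × likelihood. Numerator for II: 0.166667·0.1476 = 0.0246.
Normalizing constant: 0.75·0.0136815 + 0.166667·0.1476 + 0.0833333·0.0732626 = 0.0409663.
P(II | observation) = 0.0246 / 0.0409663 = 0.600493.

0.6005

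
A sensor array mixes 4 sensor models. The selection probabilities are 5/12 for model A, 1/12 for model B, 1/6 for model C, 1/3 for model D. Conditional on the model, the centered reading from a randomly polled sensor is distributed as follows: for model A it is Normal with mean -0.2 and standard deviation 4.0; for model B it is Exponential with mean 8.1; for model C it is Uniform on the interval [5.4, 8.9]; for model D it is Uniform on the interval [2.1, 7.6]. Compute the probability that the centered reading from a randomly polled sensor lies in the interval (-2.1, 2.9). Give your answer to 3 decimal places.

Conditional on each model, P(-2.1 < X < 2.9): A: 0.463437; B: 0.300944; C: 0; D: 0.145455.
By total probability, P(-2.1 < X < 2.9) = 0.416667·0.463437 + 0.0833333·0.300944 + 0.166667·0 + 0.333333·0.145455 = 0.266662.

0.267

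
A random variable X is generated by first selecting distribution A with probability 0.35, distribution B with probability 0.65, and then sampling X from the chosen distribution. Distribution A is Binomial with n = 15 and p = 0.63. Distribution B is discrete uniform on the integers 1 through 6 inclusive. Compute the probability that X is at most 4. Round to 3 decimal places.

0.435

Conditional on each component, P(X ≤ 4): A: 0.00468503; B: 0.666667.
By total probability, P(X ≤ 4) = 0.35·0.00468503 + 0.65·0.666667 = 0.434973.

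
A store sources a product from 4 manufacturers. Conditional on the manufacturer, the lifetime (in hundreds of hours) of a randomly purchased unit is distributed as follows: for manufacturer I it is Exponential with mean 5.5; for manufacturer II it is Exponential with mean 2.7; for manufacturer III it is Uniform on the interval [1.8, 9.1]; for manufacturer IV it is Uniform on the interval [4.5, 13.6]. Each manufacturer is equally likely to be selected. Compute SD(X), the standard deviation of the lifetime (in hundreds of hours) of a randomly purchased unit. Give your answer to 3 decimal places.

Per component, I: μ=5.5, E[X²]=60.5; II: μ=2.7, E[X²]=14.58; III: μ=5.45, E[X²]=34.1433; IV: μ=9.05, E[X²]=88.8033.
E[X] = 0.25·5.5 + 0.25·2.7 + 0.25·5.45 + 0.25·9.05 = 5.675.
E[X²] = 0.25·60.5 + 0.25·14.58 + 0.25·34.1433 + 0.25·88.8033 = 49.5067.
Var(X) = E[X²] − (E[X])² = 49.5067 − 32.2056 = 17.301.
SD(X) = √17.301 = 4.15945.

4.159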